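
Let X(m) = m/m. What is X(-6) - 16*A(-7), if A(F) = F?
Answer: 113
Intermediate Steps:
X(m) = 1
X(-6) - 16*A(-7) = 1 - 16*(-7) = 1 + 112 = 113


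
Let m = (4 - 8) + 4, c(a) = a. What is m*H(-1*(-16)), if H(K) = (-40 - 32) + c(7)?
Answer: 0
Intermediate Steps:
m = 0 (m = -4 + 4 = 0)
H(K) = -65 (H(K) = (-40 - 32) + 7 = -72 + 7 = -65)
m*H(-1*(-16)) = 0*(-65) = 0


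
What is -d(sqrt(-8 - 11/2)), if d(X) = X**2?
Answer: 27/2 ≈ 13.500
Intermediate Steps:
-d(sqrt(-8 - 11/2)) = -(sqrt(-8 - 11/2))**2 = -(sqrt(-27/2))**2 = -(3*I*sqrt(6)/2)**2 = -1*(-27/2) = 27/2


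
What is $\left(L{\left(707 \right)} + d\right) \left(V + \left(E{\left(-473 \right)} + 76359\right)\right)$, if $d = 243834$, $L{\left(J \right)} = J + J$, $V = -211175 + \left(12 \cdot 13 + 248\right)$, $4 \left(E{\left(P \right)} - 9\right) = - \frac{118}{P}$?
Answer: $- \frac{15591050429696}{473} \approx -3.2962 \cdot 10^{10}$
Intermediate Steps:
$E{\left(P \right)} = 9 - \frac{59}{2 P}$ ($E{\left(P \right)} = 9 + \frac{\left(-118\right) \frac{1}{P}}{4} = 9 - \frac{59}{2 P}$)
$V = -210771$ ($V = -211175 + \left(156 + 248\right) = -211175 + 404 = -210771$)
$L{\left(J \right)} = 2 J$
$\left(L{\left(707 \right)} + d\right) \left(V + \left(E{\left(-473 \right)} + 76359\right)\right) = \left(2 \cdot 707 + 243834\right) \left(-210771 + \left(\left(9 - \frac{59}{2 \left(-473\right)}\right) + 76359\right)\right) = \left(1414 + 243834\right) \left(-210771 + \left(\left(9 - - \frac{59}{946}\right) + 76359\right)\right) = 245248 \left(-210771 + \left(\left(9 + \frac{59}{946}\right) + 76359\right)\right) = 245248 \left(-210771 + \left(\frac{8573}{946} + 76359\right)\right) = 245248 \left(-210771 + \frac{72244187}{946}\right) = 245248 \left(- \frac{127145179}{946}\right) = - \frac{15591050429696}{473}$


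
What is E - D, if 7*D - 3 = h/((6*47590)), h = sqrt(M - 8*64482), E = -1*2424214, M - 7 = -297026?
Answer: -16969501/7 - I*sqrt(32515)/399756 ≈ -2.4242e+6 - 0.00045107*I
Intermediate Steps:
M = -297019 (M = 7 - 297026 = -297019)
E = -2424214
h = 5*I*sqrt(32515) (h = sqrt(-297019 - 8*64482) = sqrt(-297019 - 515856) = sqrt(-812875) = 5*I*sqrt(32515) ≈ 901.6*I)
D = 3/7 + I*sqrt(32515)/399756 (D = 3/7 + ((5*I*sqrt(32515))/((6*47590)))/7 = 3/7 + ((5*I*sqrt(32515))/285540)/7 = 3/7 + ((5*I*sqrt(32515))*(1/285540))/7 = 3/7 + (I*sqrt(32515)/57108)/7 = 3/7 + I*sqrt(32515)/399756 ≈ 0.42857 + 0.00045107*I)
E - D = -2424214 - (3/7 + I*sqrt(32515)/399756) = -2424214 + (-3/7 - I*sqrt(32515)/399756) = -16969501/7 - I*sqrt(32515)/399756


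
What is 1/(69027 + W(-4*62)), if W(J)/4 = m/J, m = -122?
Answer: 31/2139898 ≈ 1.4487e-5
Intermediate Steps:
W(J) = -488/J (W(J) = 4*(-122/J) = -488/J)
1/(69027 + W(-4*62)) = 1/(69027 - 488/((-4*62))) = 1/(69027 - 488/(-248)) = 1/(69027 - 488*(-1/248)) = 1/(69027 + 61/31) = 1/(2139898/31) = 31/2139898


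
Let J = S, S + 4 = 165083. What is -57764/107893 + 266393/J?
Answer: 19206316593/17810868547 ≈ 1.0783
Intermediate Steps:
S = 165079 (S = -4 + 165083 = 165079)
J = 165079
-57764/107893 + 266393/J = -57764/107893 + 266393/165079 = 19206316593/17810868547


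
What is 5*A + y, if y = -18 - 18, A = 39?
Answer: 159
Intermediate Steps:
y = -36
5*A + y = 5*39 - 36 = 195 - 36 = 159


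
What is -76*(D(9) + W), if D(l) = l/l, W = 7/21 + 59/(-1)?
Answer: 13148/3 ≈ 4382.7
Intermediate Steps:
W = -176/3 (W = 7*(1/21) + 59*(-1) = ⅓ - 59 = -176/3 ≈ -58.667)
D(l) = 1
-76*(D(9) + W) = -76*(1 - 176/3) = -76*(-173/3) = 13148/3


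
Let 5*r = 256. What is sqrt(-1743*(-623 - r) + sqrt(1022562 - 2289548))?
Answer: sqrt(29378265 + 25*I*sqrt(1266986))/5 ≈ 1084.0 + 0.51917*I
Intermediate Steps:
r = 256/5 (r = (1/5)*256 = 256/5 ≈ 51.200)
sqrt(-1743*(-623 - r) + sqrt(1022562 - 2289548)) = sqrt(-1743*(-623 - 1*256/5) + sqrt(1022562 - 2289548)) = sqrt(-1743*(-623 - 256/5) + sqrt(-1266986)) = sqrt(-1743*(-3371/5) + I*sqrt(1266986)) = sqrt(5875653/5 + I*sqrt(1266986))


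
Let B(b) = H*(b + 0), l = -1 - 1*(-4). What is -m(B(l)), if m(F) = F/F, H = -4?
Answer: -1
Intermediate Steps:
l = 3 (l = -1 + 4 = 3)
B(b) = -4*b (B(b) = -4*(b + 0) = -4*b)
m(F) = 1
-m(B(l)) = -1*1 = -1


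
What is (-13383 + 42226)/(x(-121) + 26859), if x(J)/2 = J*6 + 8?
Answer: 28843/25423 ≈ 1.1345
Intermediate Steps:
x(J) = 16 + 12*J (x(J) = 2*(J*6 + 8) = 2*(6*J + 8) = 2*(8 + 6*J) = 16 + 12*J)
(-13383 + 42226)/(x(-121) + 26859) = (-13383 + 42226)/((16 + 12*(-121)) + 26859) = 28843/((16 - 1452) + 26859) = 28843/(-1436 + 26859) = 28843/25423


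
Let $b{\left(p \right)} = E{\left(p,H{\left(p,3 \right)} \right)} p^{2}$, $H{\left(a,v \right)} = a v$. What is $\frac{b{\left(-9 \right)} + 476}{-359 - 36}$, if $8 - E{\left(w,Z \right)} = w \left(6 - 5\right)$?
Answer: $- \frac{1853}{395} \approx -4.6911$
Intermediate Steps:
$E{\left(w,Z \right)} = 8 - w$ ($E{\left(w,Z \right)} = 8 - w \left(6 - 5\right) = 8 - w 1 = 8 - w$)
$b{\left(p \right)} = p^{2} \left(8 - p\right)$ ($b{\left(p \right)} = \left(8 - p\right) p^{2} = p^{2} \left(8 - p\right)$)
$\frac{b{\left(-9 \right)} + 476}{-359 - 36} = \frac{\left(-9\right)^{2} \left(8 - -9\right) + 476}{-359 - 36} = \frac{81 \left(8 + 9\right) + 476}{-395} = \left(81 \cdot 17 + 476\right) \left(- \frac{1}{395}\right) = \left(1377 + 476\right) \left(- \frac{1}{395}\right) = 1853 \left(- \frac{1}{395}\right) = - \frac{1853}{395}$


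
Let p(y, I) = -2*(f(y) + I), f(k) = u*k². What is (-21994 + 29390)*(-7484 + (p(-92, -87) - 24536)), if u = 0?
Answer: -235533016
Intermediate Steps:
f(k) = 0 (f(k) = 0*k² = 0)
p(y, I) = -2*I (p(y, I) = -2*(0 + I) = -2*I)
(-21994 + 29390)*(-7484 + (p(-92, -87) - 24536)) = (-21994 + 29390)*(-7484 + (-2*(-87) - 24536)) = 7396*(-7484 + (174 - 24536)) = 7396*(-7484 - 24362) = 7396*(-31846) = -235533016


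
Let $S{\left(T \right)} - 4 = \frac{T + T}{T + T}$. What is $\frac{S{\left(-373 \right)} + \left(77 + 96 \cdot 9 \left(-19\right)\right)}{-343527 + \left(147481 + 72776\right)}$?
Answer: $\frac{8167}{61635} \approx 0.13251$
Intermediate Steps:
$S{\left(T \right)} = 5$ ($S{\left(T \right)} = 4 + \frac{T + T}{T + T} = 4 + \frac{2 T}{2 T} = 4 + 2 T \frac{1}{2 T} = 4 + 1 = 5$)
$\frac{S{\left(-373 \right)} + \left(77 + 96 \cdot 9 \left(-19\right)\right)}{-343527 + \left(147481 + 72776\right)} = \frac{5 + \left(77 + 96 \cdot 9 \left(-19\right)\right)}{-343527 + \left(147481 + 72776\right)} = \frac{5 + \left(77 + 96 \left(-171\right)\right)}{-343527 + 220257} = \frac{5 + \left(77 - 16416\right)}{-123270} = \left(5 - 16339\right) \left(- \frac{1}{123270}\right) = \left(-16334\right) \left(- \frac{1}{123270}\right) = \frac{8167}{61635}$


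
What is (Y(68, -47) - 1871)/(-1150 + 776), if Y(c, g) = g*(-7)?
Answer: 771/187 ≈ 4.1230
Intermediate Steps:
Y(c, g) = -7*g
(Y(68, -47) - 1871)/(-1150 + 776) = (-7*(-47) - 1871)/(-1150 + 776) = (329 - 1871)/(-374) = -1542*(-1/374) = 771/187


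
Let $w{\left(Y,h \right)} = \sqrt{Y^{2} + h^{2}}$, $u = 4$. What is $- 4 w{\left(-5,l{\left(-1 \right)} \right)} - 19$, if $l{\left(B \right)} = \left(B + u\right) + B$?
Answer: $-19 - 4 \sqrt{29} \approx -40.541$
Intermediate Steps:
$l{\left(B \right)} = 4 + 2 B$ ($l{\left(B \right)} = \left(B + 4\right) + B = \left(4 + B\right) + B = 4 + 2 B$)
$- 4 w{\left(-5,l{\left(-1 \right)} \right)} - 19 = - 4 \sqrt{\left(-5\right)^{2} + \left(4 + 2 \left(-1\right)\right)^{2}} - 19 = - 4 \sqrt{25 + \left(4 - 2\right)^{2}} - 19 = - 4 \sqrt{25 + 2^{2}} - 19 = - 4 \sqrt{25 + 4} - 19 = - 4 \sqrt{29} - 19 = -19 - 4 \sqrt{29}$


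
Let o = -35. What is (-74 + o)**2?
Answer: 11881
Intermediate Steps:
(-74 + o)**2 = (-74 - 35)**2 = (-109)**2 = 11881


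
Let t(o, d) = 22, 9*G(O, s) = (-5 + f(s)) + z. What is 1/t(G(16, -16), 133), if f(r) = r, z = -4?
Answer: 1/22 ≈ 0.045455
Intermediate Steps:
G(O, s) = -1 + s/9 (G(O, s) = ((-5 + s) - 4)/9 = (-9 + s)/9 = -1 + s/9)
1/t(G(16, -16), 133) = 1/22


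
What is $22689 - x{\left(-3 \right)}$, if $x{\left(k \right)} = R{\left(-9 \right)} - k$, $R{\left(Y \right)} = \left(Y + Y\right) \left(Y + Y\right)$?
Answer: $22362$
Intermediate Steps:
$R{\left(Y \right)} = 4 Y^{2}$ ($R{\left(Y \right)} = 2 Y 2 Y = 4 Y^{2}$)
$x{\left(k \right)} = 324 - k$ ($x{\left(k \right)} = 4 \left(-9\right)^{2} - k = 4 \cdot 81 - k = 324 - k$)
$22689 - x{\left(-3 \right)} = 22689 - \left(324 - -3\right) = 22689 - \left(324 + 3\right) = 22689 - 327 = 22362$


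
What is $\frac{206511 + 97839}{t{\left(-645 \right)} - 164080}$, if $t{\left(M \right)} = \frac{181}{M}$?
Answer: $- \frac{196305750}{105831781} \approx -1.8549$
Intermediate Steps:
$\frac{206511 + 97839}{t{\left(-645 \right)} - 164080} = \frac{206511 + 97839}{\frac{181}{-645} - 164080} = \frac{304350}{181 \left(- \frac{1}{645}\right) - 164080} = \frac{304350}{- \frac{181}{645} - 164080} = \frac{304350}{- \frac{105831781}{645}} = 304350 \left(- \frac{645}{105831781}\right) = - \frac{196305750}{105831781}$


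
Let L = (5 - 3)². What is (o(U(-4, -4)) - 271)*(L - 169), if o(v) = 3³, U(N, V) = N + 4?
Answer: 40260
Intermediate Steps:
U(N, V) = 4 + N
o(v) = 27
L = 4 (L = 2² = 4)
(o(U(-4, -4)) - 271)*(L - 169) = (27 - 271)*(4 - 169) = -244*(-165) = 40260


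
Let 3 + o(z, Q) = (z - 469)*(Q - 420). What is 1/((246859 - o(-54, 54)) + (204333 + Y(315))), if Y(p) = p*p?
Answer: 1/359002 ≈ 2.7855e-6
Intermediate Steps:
o(z, Q) = -3 + (-469 + z)*(-420 + Q) (o(z, Q) = -3 + (z - 469)*(Q - 420) = -3 + (-469 + z)*(-420 + Q))
Y(p) = p²
1/((246859 - o(-54, 54)) + (204333 + Y(315))) = 1/((246859 - (196977 - 469*54 - 420*(-54) + 54*(-54))) + (204333 + 315²)) = 1/((246859 - (196977 - 25326 + 22680 - 2916)) + (204333 + 99225)) = 1/((246859 - 1*191415) + 303558) = 1/((246859 - 191415) + 303558) = 1/(55444 + 303558) = 1/359002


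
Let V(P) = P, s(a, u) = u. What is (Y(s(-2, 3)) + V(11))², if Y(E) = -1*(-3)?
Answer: 196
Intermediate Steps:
Y(E) = 3
(Y(s(-2, 3)) + V(11))² = (3 + 11)² = 14² = 196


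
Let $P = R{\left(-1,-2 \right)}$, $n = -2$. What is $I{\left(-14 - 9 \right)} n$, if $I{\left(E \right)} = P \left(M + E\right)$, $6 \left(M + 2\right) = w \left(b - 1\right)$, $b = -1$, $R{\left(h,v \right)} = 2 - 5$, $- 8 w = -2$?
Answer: $- \frac{301}{2} \approx -150.5$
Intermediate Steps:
$w = \frac{1}{4}$ ($w = \left(- \frac{1}{8}\right) \left(-2\right) = \frac{1}{4} \approx 0.25$)
$R{\left(h,v \right)} = -3$
$P = -3$
$M = - \frac{25}{12}$ ($M = -2 + \frac{\frac{1}{4} \left(-1 - 1\right)}{6} = -2 + \frac{\frac{1}{4} \left(-2\right)}{6} = -2 + \frac{1}{6} \left(- \frac{1}{2}\right) = -2 - \frac{1}{12} = - \frac{25}{12} \approx -2.0833$)
$I{\left(E \right)} = \frac{25}{4} - 3 E$ ($I{\left(E \right)} = - 3 \left(- \frac{25}{12} + E\right) = \frac{25}{4} - 3 E$)
$I{\left(-14 - 9 \right)} n = \left(\frac{25}{4} - 3 \left(-14 - 9\right)\right) \left(-2\right) = \left(\frac{25}{4} - -69\right) \left(-2\right) = \left(\frac{25}{4} + 69\right) \left(-2\right) = \frac{301}{4} \left(-2\right) = - \frac{301}{2}$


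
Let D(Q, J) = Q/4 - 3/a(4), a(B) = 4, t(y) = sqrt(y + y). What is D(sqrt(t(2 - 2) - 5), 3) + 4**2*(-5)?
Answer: -323/4 + I*sqrt(5)/4 ≈ -80.75 + 0.55902*I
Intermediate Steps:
t(y) = sqrt(2)*sqrt(y) (t(y) = sqrt(2*y) = sqrt(2)*sqrt(y))
D(Q, J) = -3/4 + Q/4 (D(Q, J) = Q/4 - 3/4 = -3/4 + Q/4)
D(sqrt(t(2 - 2) - 5), 3) + 4**2*(-5) = (-3/4 + sqrt(sqrt(2)*sqrt(2 - 2) - 5)/4) + 4**2*(-5) = (-3/4 + sqrt(sqrt(2)*sqrt(0) - 5)/4) + 16*(-5) = (-3/4 + sqrt(sqrt(2)*0 - 5)/4) - 80 = (-3/4 + sqrt(0 - 5)/4) - 80 = (-3/4 + sqrt(-5)/4) - 80 = (-3/4 + (I*sqrt(5))/4) - 80 = (-3/4 + I*sqrt(5)/4) - 80 = -323/4 + I*sqrt(5)/4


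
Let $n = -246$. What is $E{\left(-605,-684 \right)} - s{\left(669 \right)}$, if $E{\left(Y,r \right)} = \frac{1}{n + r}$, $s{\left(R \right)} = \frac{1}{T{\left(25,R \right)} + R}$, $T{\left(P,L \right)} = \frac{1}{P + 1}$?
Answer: $- \frac{1663}{647094} \approx -0.00257$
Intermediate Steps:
$T{\left(P,L \right)} = \frac{1}{1 + P}$
$s{\left(R \right)} = \frac{1}{\frac{1}{26} + R}$ ($s{\left(R \right)} = \frac{1}{\frac{1}{1 + 25} + R} = \frac{1}{\frac{1}{26} + R}$)
$E{\left(Y,r \right)} = \frac{1}{-246 + r}$
$E{\left(-605,-684 \right)} - s{\left(669 \right)} = \frac{1}{-246 - 684} - \frac{26}{1 + 26 \cdot 669} = \frac{1}{-930} - \frac{26}{1 + 17394} = - \frac{1}{930} - \frac{26}{17395} = - \frac{1663}{647094}$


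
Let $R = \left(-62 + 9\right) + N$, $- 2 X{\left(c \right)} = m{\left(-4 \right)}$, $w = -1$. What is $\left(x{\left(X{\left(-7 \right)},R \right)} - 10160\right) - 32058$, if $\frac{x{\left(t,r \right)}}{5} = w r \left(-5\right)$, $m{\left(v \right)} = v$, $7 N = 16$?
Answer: $- \frac{304401}{7} \approx -43486.0$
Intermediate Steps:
$N = \frac{16}{7}$ ($N = \frac{1}{7} \cdot 16 = \frac{16}{7} \approx 2.2857$)
$X{\left(c \right)} = 2$ ($X{\left(c \right)} = \left(- \frac{1}{2}\right) \left(-4\right) = 2$)
$R = - \frac{355}{7}$ ($R = \left(-62 + 9\right) + \frac{16}{7} = -53 + \frac{16}{7} = - \frac{355}{7} \approx -50.714$)
$x{\left(t,r \right)} = 25 r$ ($x{\left(t,r \right)} = 5 - r \left(-5\right) = 5 \cdot 5 r = 25 r$)
$\left(x{\left(X{\left(-7 \right)},R \right)} - 10160\right) - 32058 = \left(25 \left(- \frac{355}{7}\right) - 10160\right) - 32058 = \left(- \frac{8875}{7} - 10160\right) - 32058 = - \frac{79995}{7} - 32058 = - \frac{304401}{7}$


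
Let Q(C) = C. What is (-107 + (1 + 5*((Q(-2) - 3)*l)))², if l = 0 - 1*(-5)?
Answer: 53361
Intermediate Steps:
l = 5 (l = 0 + 5 = 5)
(-107 + (1 + 5*((Q(-2) - 3)*l)))² = (-107 + (1 + 5*((-2 - 3)*5)))² = (-107 + (1 + 5*(-5*5)))² = (-107 + (1 + 5*(-25)))² = (-107 + (1 - 125))² = (-107 - 124)² = (-231)² = 53361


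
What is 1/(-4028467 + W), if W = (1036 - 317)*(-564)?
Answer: -1/4433983 ≈ -2.2553e-7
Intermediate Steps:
W = -405516 (W = 719*(-564) = -405516)
1/(-4028467 + W) = 1/(-4028467 - 405516) = 1/(-4433983) = -1/4433983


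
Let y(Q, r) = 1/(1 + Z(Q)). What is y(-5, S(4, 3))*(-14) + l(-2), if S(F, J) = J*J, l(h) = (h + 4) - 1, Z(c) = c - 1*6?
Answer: 12/5 ≈ 2.4000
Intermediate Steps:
Z(c) = -6 + c (Z(c) = c - 6 = -6 + c)
l(h) = 3 + h (l(h) = (4 + h) - 1 = 3 + h)
S(F, J) = J²
y(Q, r) = 1/(-5 + Q) (y(Q, r) = 1/(1 + (-6 + Q)) = 1/(-5 + Q))
y(-5, S(4, 3))*(-14) + l(-2) = -14/(-5 - 5) + (3 - 2) = -14/(-10) + 1 = -⅒*(-14) + 1 = 7/5 + 1 = 12/5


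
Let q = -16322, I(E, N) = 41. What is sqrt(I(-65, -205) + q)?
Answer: 9*I*sqrt(201) ≈ 127.6*I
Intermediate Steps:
sqrt(I(-65, -205) + q) = sqrt(41 - 16322) = sqrt(-16281) = 9*I*sqrt(201)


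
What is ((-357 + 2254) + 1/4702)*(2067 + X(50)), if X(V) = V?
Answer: 18882994315/4702 ≈ 4.0159e+6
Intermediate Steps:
((-357 + 2254) + 1/4702)*(2067 + X(50)) = ((-357 + 2254) + 1/4702)*(2067 + 50) = (1897 + 1/4702)*2117 = (8919695/4702)*2117 = 18882994315/4702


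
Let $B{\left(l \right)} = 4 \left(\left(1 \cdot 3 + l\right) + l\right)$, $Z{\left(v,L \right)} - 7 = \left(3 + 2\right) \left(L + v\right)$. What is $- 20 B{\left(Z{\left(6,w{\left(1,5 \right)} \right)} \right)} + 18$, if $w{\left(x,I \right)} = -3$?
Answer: $-3742$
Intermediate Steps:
$Z{\left(v,L \right)} = 7 + 5 L + 5 v$ ($Z{\left(v,L \right)} = 7 + \left(3 + 2\right) \left(L + v\right) = 7 + 5 \left(L + v\right) = 7 + \left(5 L + 5 v\right) = 7 + 5 L + 5 v$)
$B{\left(l \right)} = 12 + 8 l$ ($B{\left(l \right)} = 4 \left(\left(3 + l\right) + l\right) = 4 \left(3 + 2 l\right) = 12 + 8 l$)
$- 20 B{\left(Z{\left(6,w{\left(1,5 \right)} \right)} \right)} + 18 = - 20 \left(12 + 8 \left(7 + 5 \left(-3\right) + 5 \cdot 6\right)\right) + 18 = - 20 \left(12 + 8 \left(7 - 15 + 30\right)\right) + 18 = - 20 \left(12 + 8 \cdot 22\right) + 18 = - 20 \left(12 + 176\right) + 18 = \left(-20\right) 188 + 18 = -3760 + 18 = -3742$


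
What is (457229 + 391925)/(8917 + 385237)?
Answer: 424577/197077 ≈ 2.1544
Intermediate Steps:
(457229 + 391925)/(8917 + 385237) = 849154/394154 = 849154*(1/394154) = 424577/197077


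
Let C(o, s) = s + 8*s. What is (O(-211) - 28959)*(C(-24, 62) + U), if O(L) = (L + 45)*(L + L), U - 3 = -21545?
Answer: -862295512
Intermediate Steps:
U = -21542 (U = 3 - 21545 = -21542)
O(L) = 2*L*(45 + L) (O(L) = (45 + L)*(2*L) = 2*L*(45 + L))
C(o, s) = 9*s
(O(-211) - 28959)*(C(-24, 62) + U) = (2*(-211)*(45 - 211) - 28959)*(9*62 - 21542) = (2*(-211)*(-166) - 28959)*(558 - 21542) = (70052 - 28959)*(-20984) = 41093*(-20984) = -862295512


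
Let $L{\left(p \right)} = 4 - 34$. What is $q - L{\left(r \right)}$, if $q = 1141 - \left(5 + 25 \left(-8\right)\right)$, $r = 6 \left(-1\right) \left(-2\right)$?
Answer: $1366$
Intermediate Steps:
$r = 12$ ($r = \left(-6\right) \left(-2\right) = 12$)
$L{\left(p \right)} = -30$ ($L{\left(p \right)} = 4 - 34 = -30$)
$q = 1336$ ($q = 1141 - \left(5 - 200\right) = 1141 - -195 = 1141 + 195 = 1336$)
$q - L{\left(r \right)} = 1336 - -30 = 1336 + 30 = 1366$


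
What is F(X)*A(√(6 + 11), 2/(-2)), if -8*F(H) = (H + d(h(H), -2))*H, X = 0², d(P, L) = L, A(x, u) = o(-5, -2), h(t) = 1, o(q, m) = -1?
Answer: 0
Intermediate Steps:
A(x, u) = -1
X = 0
F(H) = -H*(-2 + H)/8 (F(H) = -(H - 2)*H/8 = -(-2 + H)*H/8 = -H*(-2 + H)/8)
F(X)*A(√(6 + 11), 2/(-2)) = ((⅛)*0*(2 - 1*0))*(-1) = ((⅛)*0*(2 + 0))*(-1) = ((⅛)*0*2)*(-1) = 0*(-1) = 0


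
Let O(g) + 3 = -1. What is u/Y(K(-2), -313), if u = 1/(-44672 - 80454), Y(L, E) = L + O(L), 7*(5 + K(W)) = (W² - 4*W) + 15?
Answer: 7/4504536 ≈ 1.5540e-6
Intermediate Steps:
K(W) = -20/7 - 4*W/7 + W²/7 (K(W) = -5 + ((W² - 4*W) + 15)/7 = -5 + (15 + W² - 4*W)/7 = -5 + (15/7 - 4*W/7 + W²/7) = -20/7 - 4*W/7 + W²/7)
O(g) = -4 (O(g) = -3 - 1 = -4)
Y(L, E) = -4 + L (Y(L, E) = L - 4 = -4 + L)
u = -1/125126 (u = 1/(-125126) = -1/125126 ≈ -7.9919e-6)
u/Y(K(-2), -313) = -1/(125126*(-4 + (-20/7 - 4/7*(-2) + (⅐)*(-2)²))) = -1/(125126*(-4 + (-20/7 + 8/7 + (⅐)*4))) = -1/(125126*(-4 + (-20/7 + 8/7 + 4/7))) = -1/(125126*(-4 - 8/7)) = -1/(125126*(-36/7)) = -1/125126*(-7/36) = 7/4504536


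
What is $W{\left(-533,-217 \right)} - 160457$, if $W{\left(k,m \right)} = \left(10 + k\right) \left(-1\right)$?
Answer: $-159934$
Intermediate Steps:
$W{\left(k,m \right)} = -10 - k$
$W{\left(-533,-217 \right)} - 160457 = \left(-10 - -533\right) - 160457 = \left(-10 + 533\right) - 160457 = 523 - 160457 = -159934$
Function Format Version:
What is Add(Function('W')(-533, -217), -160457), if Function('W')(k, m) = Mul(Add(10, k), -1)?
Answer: -159934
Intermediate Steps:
Function('W')(k, m) = Add(-10, Mul(-1, k))
Add(Function('W')(-533, -217), -160457) = Add(Add(-10, Mul(-1, -533)), -160457) = Add(Add(-10, 533), -160457) = Add(523, -160457) = -159934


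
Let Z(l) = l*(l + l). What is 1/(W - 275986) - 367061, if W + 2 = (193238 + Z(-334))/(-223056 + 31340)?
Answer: -9710916585507477/26455865879 ≈ -3.6706e+5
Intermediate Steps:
Z(l) = 2*l**2 (Z(l) = l*(2*l) = 2*l**2)
W = -399891/95858 (W = -2 + (193238 + 2*(-334)**2)/(-223056 + 31340) = -2 + (193238 + 2*111556)/(-191716) = -2 + (193238 + 223112)*(-1/191716) = -2 + 416350*(-1/191716) = -2 - 208175/95858 = -399891/95858 ≈ -4.1717)
1/(W - 275986) - 367061 = 1/(-399891/95858 - 275986) - 367061 = 1/(-26455865879/95858) - 367061 = -95858/26455865879 - 367061 = -9710916585507477/26455865879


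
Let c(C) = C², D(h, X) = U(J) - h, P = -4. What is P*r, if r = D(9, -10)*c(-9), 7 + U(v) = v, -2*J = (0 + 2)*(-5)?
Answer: 3564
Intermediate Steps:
J = 5 (J = -(0 + 2)*(-5)/2 = -(-5) = -½*(-10) = 5)
U(v) = -7 + v
D(h, X) = -2 - h (D(h, X) = (-7 + 5) - h = -2 - h)
r = -891 (r = (-2 - 1*9)*(-9)² = (-2 - 9)*81 = -11*81 = -891)
P*r = -4*(-891) = 3564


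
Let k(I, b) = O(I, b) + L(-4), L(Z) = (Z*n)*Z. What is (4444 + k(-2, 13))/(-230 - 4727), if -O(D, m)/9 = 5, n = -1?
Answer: -4383/4957 ≈ -0.88420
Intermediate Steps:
O(D, m) = -45 (O(D, m) = -9*5 = -45)
L(Z) = -Z**2 (L(Z) = (Z*(-1))*Z = (-Z)*Z = -Z**2)
k(I, b) = -61 (k(I, b) = -45 - 1*(-4)**2 = -45 - 1*16 = -45 - 16 = -61)
(4444 + k(-2, 13))/(-230 - 4727) = (4444 - 61)/(-230 - 4727) = 4383/(-4957) = 4383*(-1/4957) = -4383/4957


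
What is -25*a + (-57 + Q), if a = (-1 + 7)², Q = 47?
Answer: -910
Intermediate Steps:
a = 36 (a = 6² = 36)
-25*a + (-57 + Q) = -25*36 + (-57 + 47) = -900 - 10 = -910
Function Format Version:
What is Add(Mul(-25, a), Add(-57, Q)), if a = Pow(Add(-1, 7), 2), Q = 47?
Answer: -910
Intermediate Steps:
a = 36 (a = Pow(6, 2) = 36)
Add(Mul(-25, a), Add(-57, Q)) = Add(Mul(-25, 36), Add(-57, 47)) = Add(-900, -10) = -910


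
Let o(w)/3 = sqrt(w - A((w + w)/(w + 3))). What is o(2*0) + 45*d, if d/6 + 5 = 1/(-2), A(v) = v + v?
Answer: -1485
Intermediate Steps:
A(v) = 2*v
d = -33 (d = -30 + 6/(-2) = -30 + 6*(-1/2) = -30 - 3 = -33)
o(w) = 3*sqrt(w - 4*w/(3 + w)) (o(w) = 3*sqrt(w - 2*(w + w)/(w + 3)) = 3*sqrt(w - 2*(2*w)/(3 + w)) = 3*sqrt(w - 2*2*w/(3 + w)) = 3*sqrt(w - 4*w/(3 + w)))
o(2*0) + 45*d = 3*sqrt((2*0)*(-1 + 2*0)/(3 + 2*0)) + 45*(-33) = 3*sqrt(0*(-1 + 0)/(3 + 0)) - 1485 = 3*sqrt(0*(-1)/3) - 1485 = 3*sqrt(0*(1/3)*(-1)) - 1485 = 3*sqrt(0) - 1485 = 3*0 - 1485 = 0 - 1485 = -1485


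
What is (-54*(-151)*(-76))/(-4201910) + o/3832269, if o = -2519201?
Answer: -4105291722767/8051424716895 ≈ -0.50988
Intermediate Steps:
(-54*(-151)*(-76))/(-4201910) + o/3832269 = (-54*(-151)*(-76))/(-4201910) - 2519201/3832269 = (8154*(-76))*(-1/4201910) - 2519201*1/3832269 = -619704*(-1/4201910) - 2519201/3832269 = 309852/2100955 - 2519201/3832269 = -4105291722767/8051424716895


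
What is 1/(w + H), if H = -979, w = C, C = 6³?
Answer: -1/763 ≈ -0.0013106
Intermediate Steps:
C = 216
w = 216
1/(w + H) = 1/(216 - 979) = 1/(-763) = -1/763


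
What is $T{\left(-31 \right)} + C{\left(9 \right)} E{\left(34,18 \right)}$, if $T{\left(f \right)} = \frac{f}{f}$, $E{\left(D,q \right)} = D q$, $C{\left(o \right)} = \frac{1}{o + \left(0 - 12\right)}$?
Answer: $-203$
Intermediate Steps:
$C{\left(o \right)} = \frac{1}{-12 + o}$ ($C{\left(o \right)} = \frac{1}{o + \left(0 - 12\right)} = \frac{1}{o - 12} = \frac{1}{-12 + o}$)
$T{\left(f \right)} = 1$
$T{\left(-31 \right)} + C{\left(9 \right)} E{\left(34,18 \right)} = 1 + \frac{34 \cdot 18}{-12 + 9} = 1 + \frac{1}{-3} \cdot 612 = 1 - 204 = -203$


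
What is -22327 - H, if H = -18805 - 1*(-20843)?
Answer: -24365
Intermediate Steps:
H = 2038 (H = -18805 + 20843 = 2038)
-22327 - H = -22327 - 1*2038 = -22327 - 2038 = -24365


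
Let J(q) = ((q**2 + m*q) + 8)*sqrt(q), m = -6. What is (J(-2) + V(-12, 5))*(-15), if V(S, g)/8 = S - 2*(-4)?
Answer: 480 - 360*I*sqrt(2) ≈ 480.0 - 509.12*I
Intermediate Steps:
J(q) = sqrt(q)*(8 + q**2 - 6*q) (J(q) = ((q**2 - 6*q) + 8)*sqrt(q) = (8 + q**2 - 6*q)*sqrt(q) = sqrt(q)*(8 + q**2 - 6*q))
V(S, g) = 64 + 8*S (V(S, g) = 8*(S - 2*(-4)) = 8*(S + 8) = 8*(8 + S) = 64 + 8*S)
(J(-2) + V(-12, 5))*(-15) = (sqrt(-2)*(8 + (-2)**2 - 6*(-2)) + (64 + 8*(-12)))*(-15) = ((I*sqrt(2))*(8 + 4 + 12) + (64 - 96))*(-15) = ((I*sqrt(2))*24 - 32)*(-15) = (24*I*sqrt(2) - 32)*(-15) = (-32 + 24*I*sqrt(2))*(-15) = 480 - 360*I*sqrt(2)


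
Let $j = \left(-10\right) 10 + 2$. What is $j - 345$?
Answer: $-443$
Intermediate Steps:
$j = -98$ ($j = -100 + 2 = -98$)
$j - 345 = -98 - 345 = -443$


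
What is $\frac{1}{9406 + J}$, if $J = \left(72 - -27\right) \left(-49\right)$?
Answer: $\frac{1}{4555} \approx 0.00021954$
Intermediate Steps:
$J = -4851$ ($J = \left(72 + 27\right) \left(-49\right) = 99 \left(-49\right) = -4851$)
$\frac{1}{9406 + J} = \frac{1}{9406 - 4851} = \frac{1}{4555}$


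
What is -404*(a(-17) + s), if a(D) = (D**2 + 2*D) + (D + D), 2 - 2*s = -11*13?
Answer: -118574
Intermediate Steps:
s = 145/2 (s = 1 - (-11)*13/2 = 1 - 1/2*(-143) = 1 + 143/2 = 145/2 ≈ 72.500)
a(D) = D**2 + 4*D (a(D) = (D**2 + 2*D) + 2*D = D**2 + 4*D)
-404*(a(-17) + s) = -404*(-17*(4 - 17) + 145/2) = -404*(-17*(-13) + 145/2) = -404*(221 + 145/2) = -404*587/2 = -118574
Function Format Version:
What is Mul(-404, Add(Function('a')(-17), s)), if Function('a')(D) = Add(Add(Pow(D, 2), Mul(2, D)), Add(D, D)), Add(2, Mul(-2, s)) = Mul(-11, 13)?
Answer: -118574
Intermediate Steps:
s = Rational(145, 2) (s = Add(1, Mul(Rational(-1, 2), Mul(-11, 13))) = Add(1, Mul(Rational(-1, 2), -143)) = Add(1, Rational(143, 2)) = Rational(145, 2) ≈ 72.500)
Function('a')(D) = Add(Pow(D, 2), Mul(4, D)) (Function('a')(D) = Add(Add(Pow(D, 2), Mul(2, D)), Mul(2, D)) = Add(Pow(D, 2), Mul(4, D)))
Mul(-404, Add(Function('a')(-17), s)) = Mul(-404, Add(Mul(-17, Add(4, -17)), Rational(145, 2))) = Mul(-404, Add(Mul(-17, -13), Rational(145, 2))) = Mul(-404, Add(221, Rational(145, 2))) = Mul(-404, Rational(587, 2)) = -118574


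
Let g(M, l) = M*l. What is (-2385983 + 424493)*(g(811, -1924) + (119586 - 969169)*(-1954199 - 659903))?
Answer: -4356263449477981980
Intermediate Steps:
(-2385983 + 424493)*(g(811, -1924) + (119586 - 969169)*(-1954199 - 659903)) = (-2385983 + 424493)*(811*(-1924) + (119586 - 969169)*(-1954199 - 659903)) = -1961490*(-1560364 - 849583*(-2614102)) = -1961490*(-1560364 + 2220896619466) = -1961490*2220895059102 = -4356263449477981980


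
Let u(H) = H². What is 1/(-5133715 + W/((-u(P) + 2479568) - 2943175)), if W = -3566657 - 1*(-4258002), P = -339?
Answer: -5728/29405926365 ≈ -1.9479e-7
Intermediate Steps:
W = 691345 (W = -3566657 + 4258002 = 691345)
1/(-5133715 + W/((-u(P) + 2479568) - 2943175)) = 1/(-5133715 + 691345/((-1*(-339)² + 2479568) - 2943175)) = 1/(-5133715 + 691345/((-1*114921 + 2479568) - 2943175)) = 1/(-5133715 + 691345/((-114921 + 2479568) - 2943175)) = 1/(-5133715 + 691345/(2364647 - 2943175)) = 1/(-5133715 + 691345/(-578528)) = 1/(-5133715 + 691345*(-1/578528)) = 1/(-5133715 - 6845/5728) = 1/(-29405926365/5728) = -5728/29405926365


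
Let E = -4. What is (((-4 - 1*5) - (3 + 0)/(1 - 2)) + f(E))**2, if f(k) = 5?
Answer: 1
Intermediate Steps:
(((-4 - 1*5) - (3 + 0)/(1 - 2)) + f(E))**2 = (((-4 - 1*5) - (3 + 0)/(1 - 2)) + 5)**2 = (((-4 - 5) - 3/(-1)) + 5)**2 = ((-9 - 3*(-1)) + 5)**2 = ((-9 - 1*(-3)) + 5)**2 = ((-9 + 3) + 5)**2 = (-6 + 5)**2 = (-1)**2 = 1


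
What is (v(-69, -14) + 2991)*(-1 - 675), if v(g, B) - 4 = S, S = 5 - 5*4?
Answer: -2014480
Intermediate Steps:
S = -15 (S = 5 - 20 = -15)
v(g, B) = -11 (v(g, B) = 4 - 15 = -11)
(v(-69, -14) + 2991)*(-1 - 675) = (-11 + 2991)*(-1 - 675) = 2980*(-676) = -2014480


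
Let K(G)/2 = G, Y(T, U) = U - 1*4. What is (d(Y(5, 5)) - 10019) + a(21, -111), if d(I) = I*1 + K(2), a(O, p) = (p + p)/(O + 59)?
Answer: -400671/40 ≈ -10017.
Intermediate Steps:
Y(T, U) = -4 + U (Y(T, U) = U - 4 = -4 + U)
a(O, p) = 2*p/(59 + O) (a(O, p) = (2*p)/(59 + O) = 2*p/(59 + O))
K(G) = 2*G
d(I) = 4 + I (d(I) = I*1 + 2*2 = I + 4 = 4 + I)
(d(Y(5, 5)) - 10019) + a(21, -111) = ((4 + (-4 + 5)) - 10019) + 2*(-111)/(59 + 21) = ((4 + 1) - 10019) + 2*(-111)/80 = (5 - 10019) + 2*(-111)*(1/80) = -10014 - 111/40 = -400671/40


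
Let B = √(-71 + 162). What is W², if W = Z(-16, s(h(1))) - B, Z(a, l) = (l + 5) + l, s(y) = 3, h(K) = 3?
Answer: (11 - √91)² ≈ 2.1334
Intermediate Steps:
Z(a, l) = 5 + 2*l (Z(a, l) = (5 + l) + l = 5 + 2*l)
B = √91 ≈ 9.5394
W = 11 - √91 (W = (5 + 2*3) - √91 = (5 + 6) - √91 = 11 - √91 ≈ 1.4606)
W² = (11 - √91)²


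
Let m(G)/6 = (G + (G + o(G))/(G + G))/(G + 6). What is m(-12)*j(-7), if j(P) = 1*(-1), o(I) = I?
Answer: -11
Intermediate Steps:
j(P) = -1
m(G) = 6*(1 + G)/(6 + G) (m(G) = 6*((G + (G + G)/(G + G))/(G + 6)) = 6*((G + (2*G)/((2*G)))/(6 + G)) = 6*((G + (2*G)*(1/(2*G)))/(6 + G)) = 6*((G + 1)/(6 + G)) = 6*((1 + G)/(6 + G)) = 6*(1 + G)/(6 + G))
m(-12)*j(-7) = (6*(1 - 12)/(6 - 12))*(-1) = (6*(-11)/(-6))*(-1) = (6*(-1/6)*(-11))*(-1) = 11*(-1) = -11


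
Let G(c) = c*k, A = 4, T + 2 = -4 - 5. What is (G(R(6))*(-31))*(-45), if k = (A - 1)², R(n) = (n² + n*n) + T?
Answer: 765855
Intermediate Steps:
T = -11 (T = -2 + (-4 - 5) = -2 - 9 = -11)
R(n) = -11 + 2*n² (R(n) = (n² + n*n) - 11 = (n² + n²) - 11 = 2*n² - 11 = -11 + 2*n²)
k = 9 (k = (4 - 1)² = 3² = 9)
G(c) = 9*c (G(c) = c*9 = 9*c)
(G(R(6))*(-31))*(-45) = ((9*(-11 + 2*6²))*(-31))*(-45) = ((9*(-11 + 2*36))*(-31))*(-45) = ((9*(-11 + 72))*(-31))*(-45) = ((9*61)*(-31))*(-45) = (549*(-31))*(-45) = -17019*(-45) = 765855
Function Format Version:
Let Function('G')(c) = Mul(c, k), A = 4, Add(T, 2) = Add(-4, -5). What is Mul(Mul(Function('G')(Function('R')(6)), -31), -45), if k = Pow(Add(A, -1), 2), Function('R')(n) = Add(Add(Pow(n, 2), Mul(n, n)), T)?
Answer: 765855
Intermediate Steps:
T = -11 (T = Add(-2, Add(-4, -5)) = Add(-2, -9) = -11)
Function('R')(n) = Add(-11, Mul(2, Pow(n, 2))) (Function('R')(n) = Add(Add(Pow(n, 2), Mul(n, n)), -11) = Add(Add(Pow(n, 2), Pow(n, 2)), -11) = Add(Mul(2, Pow(n, 2)), -11) = Add(-11, Mul(2, Pow(n, 2))))
k = 9 (k = Pow(Add(4, -1), 2) = Pow(3, 2) = 9)
Function('G')(c) = Mul(9, c) (Function('G')(c) = Mul(c, 9) = Mul(9, c))
Mul(Mul(Function('G')(Function('R')(6)), -31), -45) = Mul(Mul(Mul(9, Add(-11, Mul(2, Pow(6, 2)))), -31), -45) = Mul(Mul(Mul(9, Add(-11, Mul(2, 36))), -31), -45) = Mul(Mul(Mul(9, Add(-11, 72)), -31), -45) = Mul(Mul(Mul(9, 61), -31), -45) = Mul(Mul(549, -31), -45) = Mul(-17019, -45) = 765855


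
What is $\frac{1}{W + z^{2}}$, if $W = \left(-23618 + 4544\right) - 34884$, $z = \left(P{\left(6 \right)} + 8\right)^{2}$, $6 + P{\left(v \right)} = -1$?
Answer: $- \frac{1}{53957} \approx -1.8533 \cdot 10^{-5}$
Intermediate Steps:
$P{\left(v \right)} = -7$ ($P{\left(v \right)} = -6 - 1 = -7$)
$z = 1$ ($z = \left(-7 + 8\right)^{2} = 1^{2} = 1$)
$W = -53958$ ($W = -19074 - 34884 = -53958$)
$\frac{1}{W + z^{2}} = \frac{1}{-53958 + 1^{2}} = \frac{1}{-53958 + 1} = \frac{1}{-53957} = - \frac{1}{53957}$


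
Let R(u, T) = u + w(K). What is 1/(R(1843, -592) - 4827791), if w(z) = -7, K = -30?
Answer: -1/4825955 ≈ -2.0721e-7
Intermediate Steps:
R(u, T) = -7 + u (R(u, T) = u - 7 = -7 + u)
1/(R(1843, -592) - 4827791) = 1/((-7 + 1843) - 4827791) = 1/(1836 - 4827791) = 1/(-4825955) = -1/4825955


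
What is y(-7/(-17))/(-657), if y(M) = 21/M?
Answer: -17/219 ≈ -0.077626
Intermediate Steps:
y(-7/(-17))/(-657) = (21/((-7/(-17))))/(-657) = (21/((-7*(-1/17))))*(-1/657) = (21/(7/17))*(-1/657) = (21*(17/7))*(-1/657) = 51*(-1/657) = -17/219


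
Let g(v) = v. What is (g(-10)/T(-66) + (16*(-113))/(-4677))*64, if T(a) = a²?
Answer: 41754016/1697751 ≈ 24.594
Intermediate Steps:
(g(-10)/T(-66) + (16*(-113))/(-4677))*64 = (-10/((-66)²) + (16*(-113))/(-4677))*64 = (-10/4356 - 1808*(-1/4677))*64 = (-10*1/4356 + 1808/4677)*64 = (-5/2178 + 1808/4677)*64 = (1304813/3395502)*64 = 41754016/1697751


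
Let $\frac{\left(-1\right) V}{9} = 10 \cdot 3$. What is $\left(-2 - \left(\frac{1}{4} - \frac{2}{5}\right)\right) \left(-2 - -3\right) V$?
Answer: $\frac{999}{2} \approx 499.5$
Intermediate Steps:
$V = -270$ ($V = - 9 \cdot 10 \cdot 3 = \left(-9\right) 30 = -270$)
$\left(-2 - \left(\frac{1}{4} - \frac{2}{5}\right)\right) \left(-2 - -3\right) V = \left(-2 - \left(\frac{1}{4} - \frac{2}{5}\right)\right) \left(-2 - -3\right) \left(-270\right) = \left(-2 - - \frac{3}{20}\right) \left(-2 + 3\right) \left(-270\right) = \left(-2 + \left(- \frac{1}{4} + \frac{2}{5}\right)\right) 1 \left(-270\right) = \left(-2 + \frac{3}{20}\right) 1 \left(-270\right) = \left(- \frac{37}{20}\right) 1 \left(-270\right) = \left(- \frac{37}{20}\right) \left(-270\right) = \frac{999}{2}$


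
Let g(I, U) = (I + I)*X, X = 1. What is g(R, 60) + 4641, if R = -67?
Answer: 4507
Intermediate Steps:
g(I, U) = 2*I (g(I, U) = (I + I)*1 = (2*I)*1 = 2*I)
g(R, 60) + 4641 = 2*(-67) + 4641 = -134 + 4641 = 4507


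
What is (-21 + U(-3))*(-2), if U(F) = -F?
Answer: 36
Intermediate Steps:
(-21 + U(-3))*(-2) = (-21 - 1*(-3))*(-2) = (-21 + 3)*(-2) = -18*(-2) = 36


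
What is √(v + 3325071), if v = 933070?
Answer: √4258141 ≈ 2063.5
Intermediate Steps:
√(v + 3325071) = √(933070 + 3325071) = √4258141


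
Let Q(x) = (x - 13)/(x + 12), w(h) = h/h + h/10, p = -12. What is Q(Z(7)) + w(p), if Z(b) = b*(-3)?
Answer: 161/45 ≈ 3.5778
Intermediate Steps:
w(h) = 1 + h/10 (w(h) = 1 + h*(⅒) = 1 + h/10)
Z(b) = -3*b
Q(x) = (-13 + x)/(12 + x)
Q(Z(7)) + w(p) = (-13 - 3*7)/(12 - 3*7) + (1 + (⅒)*(-12)) = (-13 - 21)/(12 - 21) + (1 - 6/5) = -34/(-9) - ⅕ = -⅑*(-34) - ⅕ = 34/9 - ⅕ = 161/45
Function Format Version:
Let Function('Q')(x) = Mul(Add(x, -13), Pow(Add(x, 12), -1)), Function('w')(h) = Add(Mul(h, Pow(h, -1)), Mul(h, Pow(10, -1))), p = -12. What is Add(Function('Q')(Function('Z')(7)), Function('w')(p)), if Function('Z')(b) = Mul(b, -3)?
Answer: Rational(161, 45) ≈ 3.5778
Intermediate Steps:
Function('w')(h) = Add(1, Mul(Rational(1, 10), h)) (Function('w')(h) = Add(1, Mul(h, Rational(1, 10))) = Add(1, Mul(Rational(1, 10), h)))
Function('Z')(b) = Mul(-3, b)
Function('Q')(x) = Mul(Pow(Add(12, x), -1), Add(-13, x)) (Function('Q')(x) = Mul(Add(-13, x), Pow(Add(12, x), -1)) = Mul(Pow(Add(12, x), -1), Add(-13, x)))
Add(Function('Q')(Function('Z')(7)), Function('w')(p)) = Add(Mul(Pow(Add(12, Mul(-3, 7)), -1), Add(-13, Mul(-3, 7))), Add(1, Mul(Rational(1, 10), -12))) = Add(Mul(Pow(Add(12, -21), -1), Add(-13, -21)), Add(1, Rational(-6, 5))) = Add(Mul(Pow(-9, -1), -34), Rational(-1, 5)) = Add(Mul(Rational(-1, 9), -34), Rational(-1, 5)) = Add(Rational(34, 9), Rational(-1, 5)) = Rational(161, 45)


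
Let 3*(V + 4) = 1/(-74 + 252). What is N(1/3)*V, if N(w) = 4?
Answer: -4270/267 ≈ -15.993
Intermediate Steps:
V = -2135/534 (V = -4 + 1/(3*(-74 + 252)) = -4 + (⅓)/178 = -4 + (⅓)*(1/178) = -4 + 1/534 = -2135/534 ≈ -3.9981)
N(1/3)*V = 4*(-2135/534) = -4270/267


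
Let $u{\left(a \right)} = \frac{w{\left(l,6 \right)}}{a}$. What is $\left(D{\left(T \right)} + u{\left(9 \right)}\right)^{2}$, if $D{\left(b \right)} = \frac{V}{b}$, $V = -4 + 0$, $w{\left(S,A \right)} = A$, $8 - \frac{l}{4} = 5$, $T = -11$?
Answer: $\frac{1156}{1089} \approx 1.0615$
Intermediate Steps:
$l = 12$ ($l = 32 - 20 = 12$)
$V = -4$
$u{\left(a \right)} = \frac{6}{a}$
$D{\left(b \right)} = - \frac{4}{b}$
$\left(D{\left(T \right)} + u{\left(9 \right)}\right)^{2} = \left(- \frac{4}{-11} + \frac{6}{9}\right)^{2} = \left(\left(-4\right) \left(- \frac{1}{11}\right) + 6 \cdot \frac{1}{9}\right)^{2} = \left(\frac{4}{11} + \frac{2}{3}\right)^{2} = \left(\frac{34}{33}\right)^{2} = \frac{1156}{1089}$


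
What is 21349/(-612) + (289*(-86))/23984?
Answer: -65905633/1834776 ≈ -35.920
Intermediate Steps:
21349/(-612) + (289*(-86))/23984 = 21349*(-1/612) - 24854*1/23984 = -21349/612 - 12427/11992 = -65905633/1834776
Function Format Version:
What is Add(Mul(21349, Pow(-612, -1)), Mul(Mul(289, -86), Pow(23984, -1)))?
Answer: Rational(-65905633, 1834776) ≈ -35.920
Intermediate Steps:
Add(Mul(21349, Pow(-612, -1)), Mul(Mul(289, -86), Pow(23984, -1))) = Add(Mul(21349, Rational(-1, 612)), Mul(-24854, Rational(1, 23984))) = Add(Rational(-21349, 612), Rational(-12427, 11992)) = Rational(-65905633, 1834776)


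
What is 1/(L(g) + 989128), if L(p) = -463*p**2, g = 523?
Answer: -1/125654799 ≈ -7.9583e-9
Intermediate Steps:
1/(L(g) + 989128) = 1/(-463*523**2 + 989128) = 1/(-463*273529 + 989128) = 1/(-126643927 + 989128) = 1/(-125654799) = -1/125654799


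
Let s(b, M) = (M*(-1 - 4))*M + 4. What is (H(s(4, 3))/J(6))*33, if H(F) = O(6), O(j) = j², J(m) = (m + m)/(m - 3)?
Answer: 297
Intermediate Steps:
J(m) = 2*m/(-3 + m) (J(m) = (2*m)/(-3 + m) = 2*m/(-3 + m))
s(b, M) = 4 - 5*M² (s(b, M) = (M*(-5))*M + 4 = (-5*M)*M + 4 = -5*M² + 4 = 4 - 5*M²)
H(F) = 36 (H(F) = 6² = 36)
(H(s(4, 3))/J(6))*33 = (36/((2*6/(-3 + 6))))*33 = (36/((2*6/3)))*33 = (36/((2*6*(⅓))))*33 = (36/4)*33 = (36*(¼))*33 = 9*33 = 297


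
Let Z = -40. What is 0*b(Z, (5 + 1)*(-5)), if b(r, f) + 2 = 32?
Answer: 0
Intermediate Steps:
b(r, f) = 30 (b(r, f) = -2 + 32 = 30)
0*b(Z, (5 + 1)*(-5)) = 0*30 = 0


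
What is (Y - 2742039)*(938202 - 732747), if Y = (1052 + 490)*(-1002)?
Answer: -880810855965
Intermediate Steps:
Y = -1545084 (Y = 1542*(-1002) = -1545084)
(Y - 2742039)*(938202 - 732747) = (-1545084 - 2742039)*(938202 - 732747) = -4287123*205455 = -880810855965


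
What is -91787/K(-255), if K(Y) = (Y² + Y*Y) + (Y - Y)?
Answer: -91787/130050 ≈ -0.70578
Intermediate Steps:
K(Y) = 2*Y² (K(Y) = (Y² + Y²) + 0 = 2*Y² + 0 = 2*Y²)
-91787/K(-255) = -91787/(2*(-255)²) = -91787/(2*65025) = -91787/130050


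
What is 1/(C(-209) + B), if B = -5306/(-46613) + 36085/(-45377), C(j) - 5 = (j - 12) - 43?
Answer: -302165443/78466743986 ≈ -0.0038509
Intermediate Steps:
C(j) = -50 + j (C(j) = 5 + ((j - 12) - 43) = 5 + ((-12 + j) - 43) = 5 + (-55 + j) = -50 + j)
B = -205894249/302165443 (B = -5306*(-1/46613) + 36085*(-1/45377) = 758/6659 - 36085/45377 = -205894249/302165443 ≈ -0.68140)
1/(C(-209) + B) = 1/((-50 - 209) - 205894249/302165443) = 1/(-259 - 205894249/302165443) = 1/(-78466743986/302165443) = -302165443/78466743986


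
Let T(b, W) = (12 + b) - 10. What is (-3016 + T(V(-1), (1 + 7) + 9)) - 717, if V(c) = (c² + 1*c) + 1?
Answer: -3730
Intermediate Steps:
V(c) = 1 + c + c² (V(c) = (c² + c) + 1 = (c + c²) + 1 = 1 + c + c²)
T(b, W) = 2 + b
(-3016 + T(V(-1), (1 + 7) + 9)) - 717 = (-3016 + (2 + (1 - 1 + (-1)²))) - 717 = (-3016 + (2 + (1 - 1 + 1))) - 717 = (-3016 + (2 + 1)) - 717 = (-3016 + 3) - 717 = -3013 - 717 = -3730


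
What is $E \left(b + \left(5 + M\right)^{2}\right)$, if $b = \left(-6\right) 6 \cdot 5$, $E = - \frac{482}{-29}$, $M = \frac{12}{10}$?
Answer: $- \frac{1705798}{725} \approx -2352.8$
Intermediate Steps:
$M = \frac{6}{5}$ ($M = 12 \cdot \frac{1}{10} = \frac{6}{5} \approx 1.2$)
$E = \frac{482}{29}$ ($E = \left(-482\right) \left(- \frac{1}{29}\right) = \frac{482}{29} \approx 16.621$)
$b = -180$ ($b = \left(-36\right) 5 = -180$)
$E \left(b + \left(5 + M\right)^{2}\right) = \frac{482 \left(-180 + \left(5 + \frac{6}{5}\right)^{2}\right)}{29} = \frac{482 \left(-180 + \left(\frac{31}{5}\right)^{2}\right)}{29} = \frac{482 \left(-180 + \frac{961}{25}\right)}{29} = \frac{482}{29} \left(- \frac{3539}{25}\right) = - \frac{1705798}{725}$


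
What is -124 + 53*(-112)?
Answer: -6060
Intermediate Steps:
-124 + 53*(-112) = -124 - 5936 = -6060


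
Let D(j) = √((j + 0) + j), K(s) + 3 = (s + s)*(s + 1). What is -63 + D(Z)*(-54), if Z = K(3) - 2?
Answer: -63 - 54*√38 ≈ -395.88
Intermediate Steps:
K(s) = -3 + 2*s*(1 + s) (K(s) = -3 + (s + s)*(s + 1) = -3 + (2*s)*(1 + s) = -3 + 2*s*(1 + s))
Z = 19 (Z = (-3 + 2*3 + 2*3²) - 2 = (-3 + 6 + 2*9) - 2 = (-3 + 6 + 18) - 2 = 21 - 2 = 19)
D(j) = √2*√j (D(j) = √(j + j) = √(2*j) = √2*√j)
-63 + D(Z)*(-54) = -63 + (√2*√19)*(-54) = -63 + √38*(-54) = -63 - 54*√38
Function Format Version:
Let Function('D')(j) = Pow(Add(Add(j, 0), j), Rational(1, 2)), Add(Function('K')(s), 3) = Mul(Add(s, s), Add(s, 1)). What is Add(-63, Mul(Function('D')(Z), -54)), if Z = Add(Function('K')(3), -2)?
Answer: Add(-63, Mul(-54, Pow(38, Rational(1, 2)))) ≈ -395.88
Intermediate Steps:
Function('K')(s) = Add(-3, Mul(2, s, Add(1, s))) (Function('K')(s) = Add(-3, Mul(Add(s, s), Add(s, 1))) = Add(-3, Mul(Mul(2, s), Add(1, s))) = Add(-3, Mul(2, s, Add(1, s))))
Z = 19 (Z = Add(Add(-3, Mul(2, 3), Mul(2, Pow(3, 2))), -2) = Add(Add(-3, 6, Mul(2, 9)), -2) = Add(Add(-3, 6, 18), -2) = Add(21, -2) = 19)
Function('D')(j) = Mul(Pow(2, Rational(1, 2)), Pow(j, Rational(1, 2))) (Function('D')(j) = Pow(Add(j, j), Rational(1, 2)) = Pow(Mul(2, j), Rational(1, 2)) = Mul(Pow(2, Rational(1, 2)), Pow(j, Rational(1, 2))))
Add(-63, Mul(Function('D')(Z), -54)) = Add(-63, Mul(Mul(Pow(2, Rational(1, 2)), Pow(19, Rational(1, 2))), -54)) = Add(-63, Mul(Pow(38, Rational(1, 2)), -54)) = Add(-63, Mul(-54, Pow(38, Rational(1, 2))))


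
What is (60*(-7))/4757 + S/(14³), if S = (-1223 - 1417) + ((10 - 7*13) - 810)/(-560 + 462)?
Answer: -1339435593/1279214384 ≈ -1.0471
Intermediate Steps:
S = -257829/98 (S = -2640 + ((10 - 91) - 810)/(-98) = -2640 + (-81 - 810)*(-1/98) = -2640 - 891*(-1/98) = -2640 + 891/98 = -257829/98 ≈ -2630.9)
(60*(-7))/4757 + S/(14³) = (60*(-7))/4757 - 257829/(98*(14³)) = -420*1/4757 - 257829/98/2744 = -420/4757 - 257829/98*1/2744 = -420/4757 - 257829/268912 = -1339435593/1279214384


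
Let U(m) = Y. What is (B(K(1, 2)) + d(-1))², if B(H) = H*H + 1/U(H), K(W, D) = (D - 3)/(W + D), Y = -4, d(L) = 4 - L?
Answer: 30625/1296 ≈ 23.630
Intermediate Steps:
U(m) = -4
K(W, D) = (-3 + D)/(D + W)
B(H) = -¼ + H² (B(H) = H*H + 1/(-4) = H² - ¼ = -¼ + H²)
(B(K(1, 2)) + d(-1))² = ((-¼ + ((-3 + 2)/(2 + 1))²) + (4 - 1*(-1)))² = ((-¼ + (-1/3)²) + (4 + 1))² = ((-¼ + ((⅓)*(-1))²) + 5)² = ((-¼ + (-⅓)²) + 5)² = ((-¼ + ⅑) + 5)² = (-5/36 + 5)² = (175/36)² = 30625/1296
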